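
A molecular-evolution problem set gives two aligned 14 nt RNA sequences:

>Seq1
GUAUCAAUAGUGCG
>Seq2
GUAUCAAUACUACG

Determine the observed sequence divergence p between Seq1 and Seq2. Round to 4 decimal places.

Mismatches occur at site 10 (G→C), site 12 (G→A).
There are 2 differences over 14 sites, so p = 2/14 = 0.1429.

0.1429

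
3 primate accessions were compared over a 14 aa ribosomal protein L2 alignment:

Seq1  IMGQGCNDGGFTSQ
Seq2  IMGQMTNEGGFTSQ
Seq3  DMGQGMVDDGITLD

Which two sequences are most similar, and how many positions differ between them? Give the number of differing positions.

Pairwise Hamming distances:
  Seq1 vs Seq2: 3
  Seq1 vs Seq3: 7
  Seq2 vs Seq3: 9
The smallest is 3, between Seq1 and Seq2.

3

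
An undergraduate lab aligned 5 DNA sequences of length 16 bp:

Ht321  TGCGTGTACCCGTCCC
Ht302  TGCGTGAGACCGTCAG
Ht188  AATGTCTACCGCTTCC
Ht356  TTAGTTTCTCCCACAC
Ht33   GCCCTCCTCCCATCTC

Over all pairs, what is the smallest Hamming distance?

5

Pairwise Hamming distances:
  Ht321 vs Ht302: 5
  Ht321 vs Ht188: 7
  Ht321 vs Ht356: 8
  Ht321 vs Ht33: 8
  Ht302 vs Ht188: 12
  Ht302 vs Ht356: 9
  Ht302 vs Ht33: 10
  Ht188 vs Ht356: 10
  Ht188 vs Ht33: 10
  Ht356 vs Ht33: 11
The smallest is 5, between Ht321 and Ht302.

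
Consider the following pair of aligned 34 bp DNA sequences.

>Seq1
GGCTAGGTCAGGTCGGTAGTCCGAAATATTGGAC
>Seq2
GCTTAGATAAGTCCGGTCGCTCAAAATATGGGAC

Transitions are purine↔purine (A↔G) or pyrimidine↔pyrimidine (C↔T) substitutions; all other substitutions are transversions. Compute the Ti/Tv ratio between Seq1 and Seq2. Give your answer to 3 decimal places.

The sequences differ at positions 2 (G/C, transversion), 3 (C/T, transition), 7 (G/A, transition), 9 (C/A, transversion), 12 (G/T, transversion), 13 (T/C, transition), 18 (A/C, transversion), 20 (T/C, transition), 21 (C/T, transition), 23 (G/A, transition), 30 (T/G, transversion).
Of the 11 differences, 6 transitions and 5 transversions, so Ti/Tv = 6/5 = 1.200.

1.200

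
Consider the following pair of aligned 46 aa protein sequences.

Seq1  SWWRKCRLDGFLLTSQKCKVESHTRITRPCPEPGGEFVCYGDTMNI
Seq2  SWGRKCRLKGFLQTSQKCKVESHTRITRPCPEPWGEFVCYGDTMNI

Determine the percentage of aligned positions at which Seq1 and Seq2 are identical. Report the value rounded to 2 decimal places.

The sequences differ at positions 3 (W/G), 9 (D/K), 13 (L/Q), 34 (G/W).
42 of the 46 sites match, so the percent identity is 42/46 × 100 = 91.30%.

91.30%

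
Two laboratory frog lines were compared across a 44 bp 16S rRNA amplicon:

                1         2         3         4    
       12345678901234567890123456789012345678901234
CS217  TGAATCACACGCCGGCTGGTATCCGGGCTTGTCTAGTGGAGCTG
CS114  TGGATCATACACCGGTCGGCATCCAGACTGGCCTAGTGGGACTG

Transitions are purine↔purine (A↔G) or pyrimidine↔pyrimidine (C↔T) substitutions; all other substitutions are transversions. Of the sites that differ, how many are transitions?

The sequences differ at positions 3 (A/G, transition), 8 (C/T, transition), 11 (G/A, transition), 16 (C/T, transition), 17 (T/C, transition), 20 (T/C, transition), 25 (G/A, transition), 27 (G/A, transition), 30 (T/G, transversion), 32 (T/C, transition), 40 (A/G, transition), 41 (G/A, transition).
Of the 12 differences, 11 transitions and 1 transversion, so the answer is 11.

11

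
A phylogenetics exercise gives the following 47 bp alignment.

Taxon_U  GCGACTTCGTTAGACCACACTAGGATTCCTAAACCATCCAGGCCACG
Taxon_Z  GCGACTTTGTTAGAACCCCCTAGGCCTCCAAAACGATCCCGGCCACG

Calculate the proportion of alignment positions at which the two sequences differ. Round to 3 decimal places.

Mismatches occur at site 8 (C/T), site 15 (C/A), site 17 (A/C), site 19 (A/C), site 25 (A/C), site 26 (T/C), site 30 (T/A), site 35 (C/G), site 40 (A/C).
There are 9 differences over 47 sites, so p = 9/47 = 0.191.

0.191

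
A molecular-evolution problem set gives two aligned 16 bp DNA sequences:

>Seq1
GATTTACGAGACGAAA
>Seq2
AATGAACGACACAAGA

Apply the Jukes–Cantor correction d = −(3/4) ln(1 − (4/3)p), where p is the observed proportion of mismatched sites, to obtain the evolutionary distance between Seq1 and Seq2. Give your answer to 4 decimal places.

Mismatches occur at site 1 (G/A), site 4 (T/G), site 5 (T/A), site 10 (G/C), site 13 (G/A), site 15 (A/G).
p = 6/16 = 0.375000.
d = −0.75 · ln(1 − (4/3)·0.375000) = −0.75 · ln(0.500000) = −0.75 · (-0.693147) = 0.5199.

0.5199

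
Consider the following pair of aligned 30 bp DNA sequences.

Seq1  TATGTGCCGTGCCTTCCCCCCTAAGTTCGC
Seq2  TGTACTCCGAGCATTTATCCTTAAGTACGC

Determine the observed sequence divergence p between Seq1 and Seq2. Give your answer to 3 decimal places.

Differing sites — 2:A/G; 4:G/A; 5:T/C; 6:G/T; 10:T/A; 13:C/A; 16:C/T; 17:C/A; 18:C/T; 21:C/T; 27:T/A.
There are 11 differences over 30 sites, so p = 11/30 = 0.367.

0.367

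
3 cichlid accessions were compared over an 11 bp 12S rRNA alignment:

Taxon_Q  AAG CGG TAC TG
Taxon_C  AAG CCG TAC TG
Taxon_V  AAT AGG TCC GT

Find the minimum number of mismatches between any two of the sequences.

Pairwise Hamming distances:
  Taxon_Q vs Taxon_C: 1
  Taxon_Q vs Taxon_V: 5
  Taxon_C vs Taxon_V: 6
The smallest is 1, between Taxon_Q and Taxon_C.

1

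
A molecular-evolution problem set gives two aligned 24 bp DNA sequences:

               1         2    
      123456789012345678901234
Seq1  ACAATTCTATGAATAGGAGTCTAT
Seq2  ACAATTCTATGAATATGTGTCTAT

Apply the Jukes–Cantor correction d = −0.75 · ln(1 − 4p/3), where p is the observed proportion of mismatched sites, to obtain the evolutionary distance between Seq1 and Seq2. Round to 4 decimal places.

Differing sites — 16:G/T; 18:A/T.
p = 2/24 = 0.083333.
d = −0.75 · ln(1 − (4/3)·0.083333) = −0.75 · ln(0.888889) = −0.75 · (-0.117783) = 0.0883.

0.0883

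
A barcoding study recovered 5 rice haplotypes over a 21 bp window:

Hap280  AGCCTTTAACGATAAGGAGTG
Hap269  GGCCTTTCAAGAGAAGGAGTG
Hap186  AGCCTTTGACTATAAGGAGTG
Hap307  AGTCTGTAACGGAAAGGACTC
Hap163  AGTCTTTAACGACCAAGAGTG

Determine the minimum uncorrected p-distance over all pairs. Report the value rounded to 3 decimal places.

Pairwise Hamming distances:
  Hap280 vs Hap269: 4
  Hap280 vs Hap186: 2
  Hap280 vs Hap307: 6
  Hap280 vs Hap163: 4
  Hap269 vs Hap186: 5
  Hap269 vs Hap307: 9
  Hap269 vs Hap163: 7
  Hap186 vs Hap307: 8
  Hap186 vs Hap163: 6
  Hap307 vs Hap163: 7
The smallest is 2 mismatches, between Hap280 and Hap186; p = 2/21 = 0.095.

0.095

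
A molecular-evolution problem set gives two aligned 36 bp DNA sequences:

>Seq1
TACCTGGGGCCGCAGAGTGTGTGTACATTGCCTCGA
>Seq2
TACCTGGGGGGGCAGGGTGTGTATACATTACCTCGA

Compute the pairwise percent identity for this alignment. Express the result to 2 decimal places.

Differing sites — 10:C/G; 11:C/G; 16:A/G; 23:G/A; 30:G/A.
31 of the 36 sites match, so the percent identity is 31/36 × 100 = 86.11%.

86.11%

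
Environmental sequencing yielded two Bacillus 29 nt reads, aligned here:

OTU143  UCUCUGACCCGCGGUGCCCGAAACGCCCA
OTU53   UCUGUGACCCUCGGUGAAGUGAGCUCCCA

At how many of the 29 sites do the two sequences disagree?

Differing sites — 4:C/G; 11:G/U; 17:C/A; 18:C/A; 19:C/G; 20:G/U; 21:A/G; 23:A/G; 25:G/U.
That gives 9 mismatches out of 29 aligned sites, so the Hamming distance is 9.

9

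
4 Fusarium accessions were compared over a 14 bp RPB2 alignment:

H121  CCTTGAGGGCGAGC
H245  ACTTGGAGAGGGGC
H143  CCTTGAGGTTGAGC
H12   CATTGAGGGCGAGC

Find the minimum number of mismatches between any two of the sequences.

1

Pairwise Hamming distances:
  H121 vs H245: 6
  H121 vs H143: 2
  H121 vs H12: 1
  H245 vs H143: 6
  H245 vs H12: 7
  H143 vs H12: 3
The smallest is 1, between H121 and H12.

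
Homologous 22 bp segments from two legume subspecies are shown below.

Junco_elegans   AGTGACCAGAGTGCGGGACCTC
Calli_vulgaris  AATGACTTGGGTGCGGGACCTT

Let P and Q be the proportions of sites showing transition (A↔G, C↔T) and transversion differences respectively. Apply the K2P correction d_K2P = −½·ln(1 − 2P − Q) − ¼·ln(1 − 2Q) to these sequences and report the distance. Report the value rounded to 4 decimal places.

The sequences differ at positions 2 (G/A, transition), 7 (C/T, transition), 8 (A/T, transversion), 10 (A/G, transition), 22 (C/T, transition).
Of the 5 differences, 4 transitions and 1 transversion over 22 sites: P = 4/22 = 0.181818, Q = 1/22 = 0.045455.
d = −0.5·ln(0.590909) − 0.25·ln(0.909090) = −0.5·(-0.526093) − 0.25·(-0.095311) = 0.2869.

0.2869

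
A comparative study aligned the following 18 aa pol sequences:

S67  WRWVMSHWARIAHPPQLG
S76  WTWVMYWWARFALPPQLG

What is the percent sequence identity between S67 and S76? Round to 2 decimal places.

72.22%

Differing sites — 2:R/T; 6:S/Y; 7:H/W; 11:I/F; 13:H/L.
13 of the 18 sites match, so the percent identity is 13/18 × 100 = 72.22%.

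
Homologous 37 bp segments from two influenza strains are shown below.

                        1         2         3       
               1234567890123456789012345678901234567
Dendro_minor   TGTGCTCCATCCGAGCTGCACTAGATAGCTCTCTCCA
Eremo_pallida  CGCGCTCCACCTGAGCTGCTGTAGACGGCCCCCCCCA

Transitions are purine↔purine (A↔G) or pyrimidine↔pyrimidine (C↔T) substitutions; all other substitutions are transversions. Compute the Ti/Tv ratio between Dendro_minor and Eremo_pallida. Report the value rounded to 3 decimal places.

4.500

Mismatches occur at site 1 (T↔C, transition), site 3 (T↔C, transition), site 10 (T↔C, transition), site 12 (C↔T, transition), site 20 (A↔T, transversion), site 21 (C↔G, transversion), site 26 (T↔C, transition), site 27 (A↔G, transition), site 30 (T↔C, transition), site 32 (T↔C, transition), site 34 (T↔C, transition).
Of the 11 differences, 9 transitions and 2 transversions, so Ti/Tv = 9/2 = 4.500.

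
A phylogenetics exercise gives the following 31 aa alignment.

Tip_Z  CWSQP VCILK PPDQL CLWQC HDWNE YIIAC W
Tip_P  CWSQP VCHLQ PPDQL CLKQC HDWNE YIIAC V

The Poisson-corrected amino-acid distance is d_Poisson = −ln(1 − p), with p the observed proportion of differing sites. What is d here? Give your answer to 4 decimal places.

0.1382

Differing sites — 8:I/H; 10:K/Q; 18:W/K; 31:W/V.
p = 4/31 = 0.129032.
d = −ln(1 − 0.129032) = −ln(0.870968) = 0.1382.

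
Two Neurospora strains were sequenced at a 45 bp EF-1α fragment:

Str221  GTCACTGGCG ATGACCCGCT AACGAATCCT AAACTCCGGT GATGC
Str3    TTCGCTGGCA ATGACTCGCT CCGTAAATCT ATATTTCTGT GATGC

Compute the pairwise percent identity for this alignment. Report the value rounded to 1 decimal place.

68.9%

Differing sites — 1:G/T; 4:A/G; 10:G/A; 16:C/T; 21:A/C; 22:A/C; 23:C/G; 24:G/T; 27:T/A; 28:C/T; 32:A/T; 34:C/T; 36:C/T; 38:G/T.
31 of the 45 sites match, so the percent identity is 31/45 × 100 = 68.9%.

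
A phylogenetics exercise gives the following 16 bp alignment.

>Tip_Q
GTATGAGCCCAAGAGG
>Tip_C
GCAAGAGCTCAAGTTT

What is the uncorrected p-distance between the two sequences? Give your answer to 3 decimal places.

0.375

Differing sites — 2:T/C; 4:T/A; 9:C/T; 14:A/T; 15:G/T; 16:G/T.
There are 6 differences over 16 sites, so p = 6/16 = 0.375.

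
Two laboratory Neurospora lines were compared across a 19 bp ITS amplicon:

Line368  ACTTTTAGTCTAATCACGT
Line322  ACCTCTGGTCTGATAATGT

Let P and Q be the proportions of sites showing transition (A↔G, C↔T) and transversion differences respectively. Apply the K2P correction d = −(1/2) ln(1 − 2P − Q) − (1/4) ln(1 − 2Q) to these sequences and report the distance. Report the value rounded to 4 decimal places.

Mismatches occur at site 3 (T/C, transition), site 5 (T/C, transition), site 7 (A/G, transition), site 12 (A/G, transition), site 15 (C/A, transversion), site 17 (C/T, transition).
Of the 6 differences, 5 transitions and 1 transversion over 19 sites: P = 5/19 = 0.263158, Q = 1/19 = 0.052632.
d = −0.5·ln(0.421052) − 0.25·ln(0.894736) = −0.5·(-0.864999) − 0.25·(-0.111227) = 0.4603.

0.4603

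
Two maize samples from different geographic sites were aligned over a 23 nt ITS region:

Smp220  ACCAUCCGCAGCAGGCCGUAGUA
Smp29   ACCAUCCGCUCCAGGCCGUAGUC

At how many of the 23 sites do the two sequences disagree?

The sequences differ at positions 10 (A/U), 11 (G/C), 23 (A/C).
That gives 3 mismatches out of 23 aligned sites, so the Hamming distance is 3.

3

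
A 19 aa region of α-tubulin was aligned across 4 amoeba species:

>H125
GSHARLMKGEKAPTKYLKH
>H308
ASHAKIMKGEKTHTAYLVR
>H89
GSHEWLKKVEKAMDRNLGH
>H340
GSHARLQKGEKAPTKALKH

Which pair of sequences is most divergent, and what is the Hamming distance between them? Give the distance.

13

Pairwise Hamming distances:
  H125 vs H308: 8
  H125 vs H89: 9
  H125 vs H340: 2
  H308 vs H89: 13
  H308 vs H340: 10
  H89 vs H340: 9
The largest is 13, between H308 and H89.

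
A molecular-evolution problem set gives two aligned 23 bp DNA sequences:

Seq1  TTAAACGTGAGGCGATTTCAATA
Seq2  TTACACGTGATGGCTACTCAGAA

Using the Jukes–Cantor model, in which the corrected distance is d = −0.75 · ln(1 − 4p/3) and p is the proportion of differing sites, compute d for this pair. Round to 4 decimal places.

0.5532

Differing sites — 4:A/C; 11:G/T; 13:C/G; 14:G/C; 15:A/T; 16:T/A; 17:T/C; 21:A/G; 22:T/A.
p = 9/23 = 0.391304.
d = −0.75 · ln(1 − (4/3)·0.391304) = −0.75 · ln(0.478261) = −0.75 · (-0.737599) = 0.5532.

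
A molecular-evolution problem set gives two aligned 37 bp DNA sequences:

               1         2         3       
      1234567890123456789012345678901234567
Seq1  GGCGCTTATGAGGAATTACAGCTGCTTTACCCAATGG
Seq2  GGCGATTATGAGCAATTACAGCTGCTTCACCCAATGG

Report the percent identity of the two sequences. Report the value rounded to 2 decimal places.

Mismatches occur at site 5 (C→A), site 13 (G→C), site 28 (T→C).
34 of the 37 sites match, so the percent identity is 34/37 × 100 = 91.89%.

91.89%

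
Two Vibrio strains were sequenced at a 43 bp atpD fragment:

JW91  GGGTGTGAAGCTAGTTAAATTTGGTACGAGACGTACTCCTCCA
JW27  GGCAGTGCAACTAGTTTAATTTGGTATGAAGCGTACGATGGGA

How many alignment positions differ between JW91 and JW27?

Differing sites — 3:G/C; 4:T/A; 8:A/C; 10:G/A; 17:A/T; 27:C/T; 30:G/A; 31:A/G; 37:T/G; 38:C/A; 39:C/T; 40:T/G; 41:C/G; 42:C/G.
That gives 14 mismatches out of 43 aligned sites, so the Hamming distance is 14.

14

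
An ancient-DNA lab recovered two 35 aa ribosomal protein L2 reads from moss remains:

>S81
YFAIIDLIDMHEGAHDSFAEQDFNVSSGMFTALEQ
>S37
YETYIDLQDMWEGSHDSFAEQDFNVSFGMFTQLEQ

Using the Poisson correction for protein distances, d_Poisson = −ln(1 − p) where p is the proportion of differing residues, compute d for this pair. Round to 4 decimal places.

Differing sites — 2:F/E; 3:A/T; 4:I/Y; 8:I/Q; 11:H/W; 14:A/S; 27:S/F; 32:A/Q.
p = 8/35 = 0.228571.
d = −ln(1 − 0.228571) = −ln(0.771429) = 0.2595.

0.2595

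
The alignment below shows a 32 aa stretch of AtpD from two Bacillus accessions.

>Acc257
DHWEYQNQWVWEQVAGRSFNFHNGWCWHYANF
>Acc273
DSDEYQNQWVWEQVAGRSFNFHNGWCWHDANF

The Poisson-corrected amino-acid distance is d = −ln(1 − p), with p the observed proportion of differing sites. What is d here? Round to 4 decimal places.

Mismatches occur at site 2 (H/S), site 3 (W/D), site 29 (Y/D).
p = 3/32 = 0.093750.
d = −ln(1 − 0.093750) = −ln(0.906250) = 0.0984.

0.0984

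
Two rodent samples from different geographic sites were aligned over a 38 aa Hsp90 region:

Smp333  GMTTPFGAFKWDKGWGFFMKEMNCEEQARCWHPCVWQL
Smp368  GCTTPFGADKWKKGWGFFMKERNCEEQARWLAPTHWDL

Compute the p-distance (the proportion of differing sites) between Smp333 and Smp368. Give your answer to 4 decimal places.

Mismatches occur at site 2 (M→C), site 9 (F→D), site 12 (D→K), site 22 (M→R), site 30 (C→W), site 31 (W→L), site 32 (H→A), site 34 (C→T), site 35 (V→H), site 37 (Q→D).
There are 10 differences over 38 sites, so p = 10/38 = 0.2632.

0.2632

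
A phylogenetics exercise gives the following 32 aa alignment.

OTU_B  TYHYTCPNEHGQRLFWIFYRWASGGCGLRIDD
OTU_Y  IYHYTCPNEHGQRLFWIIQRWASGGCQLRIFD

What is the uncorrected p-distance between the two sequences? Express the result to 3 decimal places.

The sequences differ at positions 1 (T/I), 18 (F/I), 19 (Y/Q), 27 (G/Q), 31 (D/F).
There are 5 differences over 32 sites, so p = 5/32 = 0.156.

0.156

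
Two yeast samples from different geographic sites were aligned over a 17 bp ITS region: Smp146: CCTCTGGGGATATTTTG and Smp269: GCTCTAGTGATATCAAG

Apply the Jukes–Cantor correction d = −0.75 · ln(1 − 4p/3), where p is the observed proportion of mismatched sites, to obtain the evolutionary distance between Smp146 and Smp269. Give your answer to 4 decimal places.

0.4770

Differing sites — 1:C/G; 6:G/A; 8:G/T; 14:T/C; 15:T/A; 16:T/A.
p = 6/17 = 0.352941.
d = −0.75 · ln(1 − (4/3)·0.352941) = −0.75 · ln(0.529412) = −0.75 · (-0.635988) = 0.4770.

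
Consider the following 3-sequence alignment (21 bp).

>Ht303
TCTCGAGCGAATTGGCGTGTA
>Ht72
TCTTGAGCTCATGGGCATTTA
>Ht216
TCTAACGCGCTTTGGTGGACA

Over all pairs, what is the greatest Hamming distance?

Pairwise Hamming distances:
  Ht303 vs Ht72: 6
  Ht303 vs Ht216: 9
  Ht72 vs Ht216: 11
The largest is 11, between Ht72 and Ht216.

11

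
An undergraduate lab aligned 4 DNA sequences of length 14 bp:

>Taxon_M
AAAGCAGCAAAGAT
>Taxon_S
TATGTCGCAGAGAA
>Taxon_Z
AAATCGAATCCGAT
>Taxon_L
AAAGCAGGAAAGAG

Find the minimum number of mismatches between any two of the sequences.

2

Pairwise Hamming distances:
  Taxon_M vs Taxon_S: 6
  Taxon_M vs Taxon_Z: 7
  Taxon_M vs Taxon_L: 2
  Taxon_S vs Taxon_Z: 11
  Taxon_S vs Taxon_L: 7
  Taxon_Z vs Taxon_L: 8
The smallest is 2, between Taxon_M and Taxon_L.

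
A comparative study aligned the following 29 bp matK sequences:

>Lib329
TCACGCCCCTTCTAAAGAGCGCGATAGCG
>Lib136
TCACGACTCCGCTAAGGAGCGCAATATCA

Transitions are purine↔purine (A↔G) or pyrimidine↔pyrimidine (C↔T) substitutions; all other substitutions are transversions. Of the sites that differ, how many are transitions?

The sequences differ at positions 6 (C/A, transversion), 8 (C/T, transition), 10 (T/C, transition), 11 (T/G, transversion), 16 (A/G, transition), 23 (G/A, transition), 27 (G/T, transversion), 29 (G/A, transition).
Of the 8 differences, 5 transitions and 3 transversions, so the answer is 5.

5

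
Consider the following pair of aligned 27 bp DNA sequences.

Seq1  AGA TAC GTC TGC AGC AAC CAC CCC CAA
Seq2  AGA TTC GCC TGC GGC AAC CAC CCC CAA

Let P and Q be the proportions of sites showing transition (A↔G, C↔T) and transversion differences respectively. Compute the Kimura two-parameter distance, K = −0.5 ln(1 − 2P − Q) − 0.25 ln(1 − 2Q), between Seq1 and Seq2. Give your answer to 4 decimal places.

0.1216

The sequences differ at positions 5 (A/T, transversion), 8 (T/C, transition), 13 (A/G, transition).
Of the 3 differences, 2 transitions and 1 transversion over 27 sites: P = 2/27 = 0.074074, Q = 1/27 = 0.037037.
d = −0.5·ln(0.814815) − 0.25·ln(0.925926) = −0.5·(-0.204794) − 0.25·(-0.076961) = 0.1216.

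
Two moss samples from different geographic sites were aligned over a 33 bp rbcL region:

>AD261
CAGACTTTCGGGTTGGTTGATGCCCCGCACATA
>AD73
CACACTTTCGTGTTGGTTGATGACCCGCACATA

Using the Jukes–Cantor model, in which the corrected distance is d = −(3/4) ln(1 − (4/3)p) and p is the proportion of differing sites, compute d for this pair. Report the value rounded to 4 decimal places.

Differing sites — 3:G/C; 11:G/T; 23:C/A.
p = 3/33 = 0.090909.
d = −0.75 · ln(1 − (4/3)·0.090909) = −0.75 · ln(0.878788) = −0.75 · (-0.129212) = 0.0969.

0.0969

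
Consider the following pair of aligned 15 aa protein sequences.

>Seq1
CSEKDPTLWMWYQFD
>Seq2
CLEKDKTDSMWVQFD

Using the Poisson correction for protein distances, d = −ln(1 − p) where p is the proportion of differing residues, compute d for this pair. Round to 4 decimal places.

0.4055

Mismatches occur at site 2 (S↔L), site 6 (P↔K), site 8 (L↔D), site 9 (W↔S), site 12 (Y↔V).
p = 5/15 = 0.333333.
d = −ln(1 − 0.333333) = −ln(0.666667) = 0.4055.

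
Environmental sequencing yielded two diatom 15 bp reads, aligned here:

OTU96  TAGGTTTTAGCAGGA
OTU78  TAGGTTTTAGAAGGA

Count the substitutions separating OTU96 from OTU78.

Differing sites — 11:C/A.
That gives 1 mismatch out of 15 aligned sites, so the Hamming distance is 1.

1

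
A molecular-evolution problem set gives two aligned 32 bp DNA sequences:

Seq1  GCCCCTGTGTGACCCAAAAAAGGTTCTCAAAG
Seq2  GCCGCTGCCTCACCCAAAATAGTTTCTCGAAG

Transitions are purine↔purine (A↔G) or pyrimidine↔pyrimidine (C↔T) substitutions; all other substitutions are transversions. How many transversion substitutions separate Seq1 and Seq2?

The sequences differ at positions 4 (C/G, transversion), 8 (T/C, transition), 9 (G/C, transversion), 11 (G/C, transversion), 20 (A/T, transversion), 23 (G/T, transversion), 29 (A/G, transition).
Of the 7 differences, 2 transitions and 5 transversions, so the answer is 5.

5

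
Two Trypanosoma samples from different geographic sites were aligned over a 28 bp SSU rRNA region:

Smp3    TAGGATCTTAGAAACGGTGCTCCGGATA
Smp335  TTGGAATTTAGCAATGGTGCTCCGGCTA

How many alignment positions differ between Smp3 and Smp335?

6

Differing sites — 2:A/T; 6:T/A; 7:C/T; 12:A/C; 15:C/T; 26:A/C.
That gives 6 mismatches out of 28 aligned sites, so the Hamming distance is 6.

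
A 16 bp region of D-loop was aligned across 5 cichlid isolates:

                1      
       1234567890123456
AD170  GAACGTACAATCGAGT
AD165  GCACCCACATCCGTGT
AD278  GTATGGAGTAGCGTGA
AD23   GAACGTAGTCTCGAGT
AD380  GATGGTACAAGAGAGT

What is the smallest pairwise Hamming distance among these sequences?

3

Pairwise Hamming distances:
  AD170 vs AD165: 6
  AD170 vs AD278: 8
  AD170 vs AD23: 3
  AD170 vs AD380: 4
  AD165 vs AD278: 9
  AD165 vs AD23: 8
  AD165 vs AD380: 9
  AD278 vs AD23: 7
  AD278 vs AD380: 9
  AD23 vs AD380: 7
The smallest is 3, between AD170 and AD23.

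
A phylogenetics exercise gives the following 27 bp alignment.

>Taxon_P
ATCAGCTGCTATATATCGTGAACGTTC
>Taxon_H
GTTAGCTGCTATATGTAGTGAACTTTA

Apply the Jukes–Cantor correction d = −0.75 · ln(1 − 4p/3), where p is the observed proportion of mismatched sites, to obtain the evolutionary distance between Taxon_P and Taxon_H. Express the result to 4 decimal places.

Mismatches occur at site 1 (A→G), site 3 (C→T), site 15 (A→G), site 17 (C→A), site 24 (G→T), site 27 (C→A).
p = 6/27 = 0.222222.
d = −0.75 · ln(1 − (4/3)·0.222222) = −0.75 · ln(0.703704) = −0.75 · (-0.351397) = 0.2635.

0.2635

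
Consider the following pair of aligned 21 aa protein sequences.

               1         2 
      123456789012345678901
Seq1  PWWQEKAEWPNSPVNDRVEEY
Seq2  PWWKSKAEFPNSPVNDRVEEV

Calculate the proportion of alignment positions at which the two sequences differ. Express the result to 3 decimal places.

0.190

The sequences differ at positions 4 (Q/K), 5 (E/S), 9 (W/F), 21 (Y/V).
There are 4 differences over 21 sites, so p = 4/21 = 0.190.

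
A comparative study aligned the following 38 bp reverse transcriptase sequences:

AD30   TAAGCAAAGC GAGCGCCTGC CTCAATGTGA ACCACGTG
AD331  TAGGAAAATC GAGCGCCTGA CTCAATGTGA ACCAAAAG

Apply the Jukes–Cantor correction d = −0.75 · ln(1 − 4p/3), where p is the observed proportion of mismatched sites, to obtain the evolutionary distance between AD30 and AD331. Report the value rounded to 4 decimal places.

Mismatches occur at site 3 (A↔G), site 5 (C↔A), site 9 (G↔T), site 20 (C↔A), site 35 (C↔A), site 36 (G↔A), site 37 (T↔A).
p = 7/38 = 0.184211.
d = −0.75 · ln(1 − (4/3)·0.184211) = −0.75 · ln(0.754385) = −0.75 · (-0.281852) = 0.2114.

0.2114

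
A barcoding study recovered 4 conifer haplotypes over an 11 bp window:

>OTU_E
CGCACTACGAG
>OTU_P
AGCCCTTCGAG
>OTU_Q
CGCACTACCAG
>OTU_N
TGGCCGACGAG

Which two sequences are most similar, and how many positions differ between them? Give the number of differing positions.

1

Pairwise Hamming distances:
  OTU_E vs OTU_P: 3
  OTU_E vs OTU_Q: 1
  OTU_E vs OTU_N: 4
  OTU_P vs OTU_Q: 4
  OTU_P vs OTU_N: 4
  OTU_Q vs OTU_N: 5
The smallest is 1, between OTU_E and OTU_Q.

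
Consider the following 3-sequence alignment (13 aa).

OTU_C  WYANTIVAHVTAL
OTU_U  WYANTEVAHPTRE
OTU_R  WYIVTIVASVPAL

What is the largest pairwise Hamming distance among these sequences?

8

Pairwise Hamming distances:
  OTU_C vs OTU_U: 4
  OTU_C vs OTU_R: 4
  OTU_U vs OTU_R: 8
The largest is 8, between OTU_U and OTU_R.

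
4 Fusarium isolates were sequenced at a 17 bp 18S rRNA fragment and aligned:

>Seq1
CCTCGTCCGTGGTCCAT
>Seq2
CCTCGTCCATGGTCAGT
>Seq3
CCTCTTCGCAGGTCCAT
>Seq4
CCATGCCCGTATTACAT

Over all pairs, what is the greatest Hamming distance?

10

Pairwise Hamming distances:
  Seq1 vs Seq2: 3
  Seq1 vs Seq3: 4
  Seq1 vs Seq4: 6
  Seq2 vs Seq3: 6
  Seq2 vs Seq4: 9
  Seq3 vs Seq4: 10
The largest is 10, between Seq3 and Seq4.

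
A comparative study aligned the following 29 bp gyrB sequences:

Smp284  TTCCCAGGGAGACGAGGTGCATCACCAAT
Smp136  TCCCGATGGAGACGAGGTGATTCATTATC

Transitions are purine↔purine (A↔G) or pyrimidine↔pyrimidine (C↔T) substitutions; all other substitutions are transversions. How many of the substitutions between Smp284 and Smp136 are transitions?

4

The sequences differ at positions 2 (T/C, transition), 5 (C/G, transversion), 7 (G/T, transversion), 20 (C/A, transversion), 21 (A/T, transversion), 25 (C/T, transition), 26 (C/T, transition), 28 (A/T, transversion), 29 (T/C, transition).
Of the 9 differences, 4 transitions and 5 transversions, so the answer is 4.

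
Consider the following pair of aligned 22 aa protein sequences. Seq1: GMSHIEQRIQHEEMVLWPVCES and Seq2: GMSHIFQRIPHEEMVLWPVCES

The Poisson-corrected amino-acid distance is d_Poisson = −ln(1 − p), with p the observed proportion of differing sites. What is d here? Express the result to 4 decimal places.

Differing sites — 6:E/F; 10:Q/P.
p = 2/22 = 0.090909.
d = −ln(1 − 0.090909) = −ln(0.909091) = 0.0953.

0.0953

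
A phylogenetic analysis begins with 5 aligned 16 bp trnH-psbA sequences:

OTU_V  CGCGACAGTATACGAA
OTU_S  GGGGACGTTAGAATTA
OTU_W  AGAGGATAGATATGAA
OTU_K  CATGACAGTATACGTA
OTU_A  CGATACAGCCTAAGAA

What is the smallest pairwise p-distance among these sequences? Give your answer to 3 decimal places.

0.188

Pairwise Hamming distances:
  OTU_V vs OTU_S: 8
  OTU_V vs OTU_W: 8
  OTU_V vs OTU_K: 3
  OTU_V vs OTU_A: 5
  OTU_S vs OTU_W: 11
  OTU_S vs OTU_K: 8
  OTU_S vs OTU_A: 10
  OTU_W vs OTU_K: 10
  OTU_W vs OTU_A: 9
  OTU_K vs OTU_A: 7
The smallest is 3 mismatches, between OTU_V and OTU_K; p = 3/16 = 0.188.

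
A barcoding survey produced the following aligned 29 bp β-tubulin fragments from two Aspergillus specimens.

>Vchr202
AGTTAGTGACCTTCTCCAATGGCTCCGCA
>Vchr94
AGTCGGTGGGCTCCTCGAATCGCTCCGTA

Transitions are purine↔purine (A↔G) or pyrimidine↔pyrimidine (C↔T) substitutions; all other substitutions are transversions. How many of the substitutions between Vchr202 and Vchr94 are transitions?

5

Mismatches occur at site 4 (T↔C, transition), site 5 (A↔G, transition), site 9 (A↔G, transition), site 10 (C↔G, transversion), site 13 (T↔C, transition), site 17 (C↔G, transversion), site 21 (G↔C, transversion), site 28 (C↔T, transition).
Of the 8 differences, 5 transitions and 3 transversions, so the answer is 5.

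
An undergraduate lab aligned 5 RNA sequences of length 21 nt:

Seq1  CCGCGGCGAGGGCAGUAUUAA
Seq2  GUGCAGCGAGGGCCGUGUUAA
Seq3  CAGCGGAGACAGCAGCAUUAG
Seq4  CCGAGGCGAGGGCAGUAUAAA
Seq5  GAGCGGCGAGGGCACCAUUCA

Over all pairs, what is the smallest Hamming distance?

Pairwise Hamming distances:
  Seq1 vs Seq2: 5
  Seq1 vs Seq3: 6
  Seq1 vs Seq4: 2
  Seq1 vs Seq5: 5
  Seq2 vs Seq3: 10
  Seq2 vs Seq4: 7
  Seq2 vs Seq5: 7
  Seq3 vs Seq4: 8
  Seq3 vs Seq5: 7
  Seq4 vs Seq5: 7
The smallest is 2, between Seq1 and Seq4.

2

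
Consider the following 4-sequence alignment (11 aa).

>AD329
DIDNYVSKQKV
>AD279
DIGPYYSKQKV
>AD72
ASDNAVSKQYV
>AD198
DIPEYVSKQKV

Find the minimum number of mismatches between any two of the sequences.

Pairwise Hamming distances:
  AD329 vs AD279: 3
  AD329 vs AD72: 4
  AD329 vs AD198: 2
  AD279 vs AD72: 7
  AD279 vs AD198: 3
  AD72 vs AD198: 6
The smallest is 2, between AD329 and AD198.

2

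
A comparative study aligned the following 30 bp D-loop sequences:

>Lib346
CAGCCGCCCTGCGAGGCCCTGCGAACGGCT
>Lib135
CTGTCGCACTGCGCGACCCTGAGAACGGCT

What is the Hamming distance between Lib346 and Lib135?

6

The sequences differ at positions 2 (A/T), 4 (C/T), 8 (C/A), 14 (A/C), 16 (G/A), 22 (C/A).
That gives 6 mismatches out of 30 aligned sites, so the Hamming distance is 6.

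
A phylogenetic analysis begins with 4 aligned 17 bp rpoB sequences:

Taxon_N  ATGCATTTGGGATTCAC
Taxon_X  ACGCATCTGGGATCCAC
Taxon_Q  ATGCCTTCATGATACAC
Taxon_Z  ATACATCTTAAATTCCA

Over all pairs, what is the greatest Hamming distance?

Pairwise Hamming distances:
  Taxon_N vs Taxon_X: 3
  Taxon_N vs Taxon_Q: 5
  Taxon_N vs Taxon_Z: 7
  Taxon_X vs Taxon_Q: 7
  Taxon_X vs Taxon_Z: 8
  Taxon_Q vs Taxon_Z: 10
The largest is 10, between Taxon_Q and Taxon_Z.

10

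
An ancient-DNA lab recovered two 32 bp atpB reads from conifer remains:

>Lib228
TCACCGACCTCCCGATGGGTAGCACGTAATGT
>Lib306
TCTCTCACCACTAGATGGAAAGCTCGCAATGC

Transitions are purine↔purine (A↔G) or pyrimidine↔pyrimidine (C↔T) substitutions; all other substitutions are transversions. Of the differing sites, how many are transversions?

Differing sites — 3:A/T (Tv); 5:C/T (Ti); 6:G/C (Tv); 10:T/A (Tv); 12:C/T (Ti); 13:C/A (Tv); 19:G/A (Ti); 20:T/A (Tv); 24:A/T (Tv); 27:T/C (Ti); 32:T/C (Ti).
Of the 11 differences, 5 transitions and 6 transversions, so the answer is 6.

6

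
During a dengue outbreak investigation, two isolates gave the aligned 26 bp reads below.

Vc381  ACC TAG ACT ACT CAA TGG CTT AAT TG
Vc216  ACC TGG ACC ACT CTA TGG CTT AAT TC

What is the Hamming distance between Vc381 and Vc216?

The sequences differ at positions 5 (A/G), 9 (T/C), 14 (A/T), 26 (G/C).
That gives 4 mismatches out of 26 aligned sites, so the Hamming distance is 4.

4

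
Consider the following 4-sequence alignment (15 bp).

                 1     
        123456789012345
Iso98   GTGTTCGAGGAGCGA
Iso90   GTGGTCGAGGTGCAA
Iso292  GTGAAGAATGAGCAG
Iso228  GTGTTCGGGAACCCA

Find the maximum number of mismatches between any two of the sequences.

Pairwise Hamming distances:
  Iso98 vs Iso90: 3
  Iso98 vs Iso292: 7
  Iso98 vs Iso228: 4
  Iso90 vs Iso292: 7
  Iso90 vs Iso228: 6
  Iso292 vs Iso228: 10
The largest is 10, between Iso292 and Iso228.

10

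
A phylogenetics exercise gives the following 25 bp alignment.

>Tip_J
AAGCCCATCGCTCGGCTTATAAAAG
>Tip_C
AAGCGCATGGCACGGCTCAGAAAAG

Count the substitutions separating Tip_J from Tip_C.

5

Differing sites — 5:C/G; 9:C/G; 12:T/A; 18:T/C; 20:T/G.
That gives 5 mismatches out of 25 aligned sites, so the Hamming distance is 5.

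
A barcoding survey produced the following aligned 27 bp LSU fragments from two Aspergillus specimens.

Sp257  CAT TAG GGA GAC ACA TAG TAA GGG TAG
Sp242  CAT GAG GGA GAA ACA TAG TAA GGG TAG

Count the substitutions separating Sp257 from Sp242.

2

Differing sites — 4:T/G; 12:C/A.
That gives 2 mismatches out of 27 aligned sites, so the Hamming distance is 2.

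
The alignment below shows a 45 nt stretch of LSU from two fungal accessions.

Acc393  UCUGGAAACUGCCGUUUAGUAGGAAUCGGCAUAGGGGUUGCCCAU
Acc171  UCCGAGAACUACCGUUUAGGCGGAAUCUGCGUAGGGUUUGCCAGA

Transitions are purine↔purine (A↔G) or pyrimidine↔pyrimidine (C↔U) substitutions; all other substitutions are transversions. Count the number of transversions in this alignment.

6

Mismatches occur at site 3 (U→C, transition), site 5 (G→A, transition), site 6 (A→G, transition), site 11 (G→A, transition), site 20 (U→G, transversion), site 21 (A→C, transversion), site 28 (G→U, transversion), site 31 (A→G, transition), site 37 (G→U, transversion), site 43 (C→A, transversion), site 44 (A→G, transition), site 45 (U→A, transversion).
Of the 12 differences, 6 transitions and 6 transversions, so the answer is 6.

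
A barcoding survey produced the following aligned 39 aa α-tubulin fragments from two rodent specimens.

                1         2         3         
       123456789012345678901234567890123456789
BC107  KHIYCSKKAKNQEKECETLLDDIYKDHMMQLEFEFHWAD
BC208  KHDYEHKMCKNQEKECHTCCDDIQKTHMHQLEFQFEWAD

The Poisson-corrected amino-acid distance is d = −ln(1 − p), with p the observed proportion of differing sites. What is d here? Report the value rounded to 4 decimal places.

0.4055

Differing sites — 3:I/D; 5:C/E; 6:S/H; 8:K/M; 9:A/C; 17:E/H; 19:L/C; 20:L/C; 24:Y/Q; 26:D/T; 29:M/H; 34:E/Q; 36:H/E.
p = 13/39 = 0.333333.
d = −ln(1 − 0.333333) = −ln(0.666667) = 0.4055.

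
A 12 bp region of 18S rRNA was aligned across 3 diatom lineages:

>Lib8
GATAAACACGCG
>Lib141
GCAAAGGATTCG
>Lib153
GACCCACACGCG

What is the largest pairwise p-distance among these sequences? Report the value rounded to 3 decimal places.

Pairwise Hamming distances:
  Lib8 vs Lib141: 6
  Lib8 vs Lib153: 3
  Lib141 vs Lib153: 8
The largest is 8 mismatches, between Lib141 and Lib153; p = 8/12 = 0.667.

0.667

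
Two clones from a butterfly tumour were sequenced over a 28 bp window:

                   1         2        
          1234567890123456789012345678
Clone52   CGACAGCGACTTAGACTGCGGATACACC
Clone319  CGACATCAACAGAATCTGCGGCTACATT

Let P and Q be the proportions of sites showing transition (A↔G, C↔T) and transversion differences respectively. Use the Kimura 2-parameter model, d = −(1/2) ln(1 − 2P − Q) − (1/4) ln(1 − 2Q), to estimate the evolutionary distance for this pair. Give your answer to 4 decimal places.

Differing sites — 6:G/T (Tv); 8:G/A (Ti); 11:T/A (Tv); 12:T/G (Tv); 14:G/A (Ti); 15:A/T (Tv); 22:A/C (Tv); 27:C/T (Ti); 28:C/T (Ti).
Of the 9 differences, 4 transitions and 5 transversions over 28 sites: P = 4/28 = 0.142857, Q = 5/28 = 0.178571.
d = −0.5·ln(0.535715) − 0.25·ln(0.642858) = −0.5·(-0.624153) − 0.25·(-0.441831) = 0.4225.

0.4225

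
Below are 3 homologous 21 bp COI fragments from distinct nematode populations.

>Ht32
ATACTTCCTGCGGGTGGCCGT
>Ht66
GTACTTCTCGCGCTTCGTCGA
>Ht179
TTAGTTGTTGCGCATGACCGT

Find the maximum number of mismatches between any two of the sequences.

Pairwise Hamming distances:
  Ht32 vs Ht66: 8
  Ht32 vs Ht179: 7
  Ht66 vs Ht179: 9
The largest is 9, between Ht66 and Ht179.

9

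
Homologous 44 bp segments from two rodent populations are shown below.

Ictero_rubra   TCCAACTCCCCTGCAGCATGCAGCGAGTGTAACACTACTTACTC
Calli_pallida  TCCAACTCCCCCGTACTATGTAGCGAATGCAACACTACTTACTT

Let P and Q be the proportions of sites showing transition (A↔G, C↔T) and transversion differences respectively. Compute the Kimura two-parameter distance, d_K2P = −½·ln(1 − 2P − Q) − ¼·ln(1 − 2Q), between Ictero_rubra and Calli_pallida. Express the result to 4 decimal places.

0.2201

The sequences differ at positions 12 (T/C, transition), 14 (C/T, transition), 16 (G/C, transversion), 17 (C/T, transition), 21 (C/T, transition), 27 (G/A, transition), 30 (T/C, transition), 44 (C/T, transition).
Of the 8 differences, 7 transitions and 1 transversion over 44 sites: P = 7/44 = 0.159091, Q = 1/44 = 0.022727.
d = −0.5·ln(0.659091) − 0.25·ln(0.954546) = −0.5·(-0.416894) − 0.25·(-0.046519) = 0.2201.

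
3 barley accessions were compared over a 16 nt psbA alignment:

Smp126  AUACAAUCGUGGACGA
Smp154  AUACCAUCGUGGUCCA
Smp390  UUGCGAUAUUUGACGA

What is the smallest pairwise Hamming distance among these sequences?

3

Pairwise Hamming distances:
  Smp126 vs Smp154: 3
  Smp126 vs Smp390: 6
  Smp154 vs Smp390: 8
The smallest is 3, between Smp126 and Smp154.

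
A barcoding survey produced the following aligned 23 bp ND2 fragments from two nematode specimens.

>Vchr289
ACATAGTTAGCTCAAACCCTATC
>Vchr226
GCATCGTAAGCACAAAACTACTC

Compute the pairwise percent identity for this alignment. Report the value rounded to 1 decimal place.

65.2%

Mismatches occur at site 1 (A↔G), site 5 (A↔C), site 8 (T↔A), site 12 (T↔A), site 17 (C↔A), site 19 (C↔T), site 20 (T↔A), site 21 (A↔C).
15 of the 23 sites match, so the percent identity is 15/23 × 100 = 65.2%.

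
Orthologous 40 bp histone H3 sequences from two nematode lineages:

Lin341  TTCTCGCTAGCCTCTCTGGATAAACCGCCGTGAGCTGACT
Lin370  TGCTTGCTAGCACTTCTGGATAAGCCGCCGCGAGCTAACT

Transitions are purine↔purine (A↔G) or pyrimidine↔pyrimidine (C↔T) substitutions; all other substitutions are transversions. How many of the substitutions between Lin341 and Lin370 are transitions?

The sequences differ at positions 2 (T/G, transversion), 5 (C/T, transition), 12 (C/A, transversion), 13 (T/C, transition), 14 (C/T, transition), 24 (A/G, transition), 31 (T/C, transition), 37 (G/A, transition).
Of the 8 differences, 6 transitions and 2 transversions, so the answer is 6.

6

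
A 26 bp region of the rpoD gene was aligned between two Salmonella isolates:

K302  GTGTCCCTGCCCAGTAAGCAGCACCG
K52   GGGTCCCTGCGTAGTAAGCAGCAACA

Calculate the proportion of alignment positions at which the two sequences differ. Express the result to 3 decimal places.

0.192

Mismatches occur at site 2 (T→G), site 11 (C→G), site 12 (C→T), site 24 (C→A), site 26 (G→A).
There are 5 differences over 26 sites, so p = 5/26 = 0.192.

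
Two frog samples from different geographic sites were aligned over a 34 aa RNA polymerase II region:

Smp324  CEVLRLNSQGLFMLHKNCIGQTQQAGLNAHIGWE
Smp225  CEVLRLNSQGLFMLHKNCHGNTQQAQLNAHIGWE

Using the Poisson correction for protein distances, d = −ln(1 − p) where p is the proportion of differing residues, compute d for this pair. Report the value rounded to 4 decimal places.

Mismatches occur at site 19 (I→H), site 21 (Q→N), site 26 (G→Q).
p = 3/34 = 0.088235.
d = −ln(1 − 0.088235) = −ln(0.911765) = 0.0924.

0.0924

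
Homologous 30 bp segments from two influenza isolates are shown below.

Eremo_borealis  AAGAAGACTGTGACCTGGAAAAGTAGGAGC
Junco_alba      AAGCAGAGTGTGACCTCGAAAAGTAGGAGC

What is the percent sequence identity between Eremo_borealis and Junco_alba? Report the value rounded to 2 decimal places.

The sequences differ at positions 4 (A/C), 8 (C/G), 17 (G/C).
27 of the 30 sites match, so the percent identity is 27/30 × 100 = 90.00%.

90.00%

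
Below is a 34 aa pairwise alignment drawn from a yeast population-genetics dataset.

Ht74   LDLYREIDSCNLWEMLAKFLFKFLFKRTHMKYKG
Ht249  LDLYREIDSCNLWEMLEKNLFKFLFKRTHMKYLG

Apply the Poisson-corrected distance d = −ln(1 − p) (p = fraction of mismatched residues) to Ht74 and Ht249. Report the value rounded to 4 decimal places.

Mismatches occur at site 17 (A→E), site 19 (F→N), site 33 (K→L).
p = 3/34 = 0.088235.
d = −ln(1 − 0.088235) = −ln(0.911765) = 0.0924.

0.0924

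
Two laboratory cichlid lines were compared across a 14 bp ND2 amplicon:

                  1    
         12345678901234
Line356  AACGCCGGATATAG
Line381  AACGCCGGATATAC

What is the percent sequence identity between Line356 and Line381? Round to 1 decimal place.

The sequences differ at position 14 (G/C).
13 of the 14 sites match, so the percent identity is 13/14 × 100 = 92.9%.

92.9%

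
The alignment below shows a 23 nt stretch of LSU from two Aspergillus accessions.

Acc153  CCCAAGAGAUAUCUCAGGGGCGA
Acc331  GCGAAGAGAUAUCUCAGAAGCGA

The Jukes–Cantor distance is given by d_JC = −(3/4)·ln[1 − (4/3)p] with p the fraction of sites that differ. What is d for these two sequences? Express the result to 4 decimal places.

0.1979

The sequences differ at positions 1 (C/G), 3 (C/G), 18 (G/A), 19 (G/A).
p = 4/23 = 0.173913.
d = −0.75 · ln(1 − (4/3)·0.173913) = −0.75 · ln(0.768116) = −0.75 · (-0.263815) = 0.1979.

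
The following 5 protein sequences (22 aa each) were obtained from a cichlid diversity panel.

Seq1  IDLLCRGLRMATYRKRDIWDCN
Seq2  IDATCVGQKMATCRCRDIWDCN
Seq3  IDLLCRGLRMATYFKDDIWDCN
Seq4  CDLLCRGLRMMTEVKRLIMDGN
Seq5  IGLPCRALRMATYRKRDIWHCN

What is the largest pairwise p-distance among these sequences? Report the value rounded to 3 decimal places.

Pairwise Hamming distances:
  Seq1 vs Seq2: 7
  Seq1 vs Seq3: 2
  Seq1 vs Seq4: 7
  Seq1 vs Seq5: 4
  Seq2 vs Seq3: 9
  Seq2 vs Seq4: 13
  Seq2 vs Seq5: 10
  Seq3 vs Seq4: 8
  Seq3 vs Seq5: 6
  Seq4 vs Seq5: 11
The largest is 13 mismatches, between Seq2 and Seq4; p = 13/22 = 0.591.

0.591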